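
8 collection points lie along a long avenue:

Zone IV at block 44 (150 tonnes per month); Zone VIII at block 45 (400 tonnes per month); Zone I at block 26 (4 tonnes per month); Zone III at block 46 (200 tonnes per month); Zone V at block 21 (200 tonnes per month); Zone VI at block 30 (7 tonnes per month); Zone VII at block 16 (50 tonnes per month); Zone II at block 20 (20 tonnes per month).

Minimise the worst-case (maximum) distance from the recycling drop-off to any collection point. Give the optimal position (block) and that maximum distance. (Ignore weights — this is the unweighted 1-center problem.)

location 31, max distance 15

The 1-center on a line is the midpoint of the two extreme points: leftmost at 16, rightmost at 46.
Optimal location = (16 + 46)/2 = 31; maximum distance = (46 − 16)/2 = 15.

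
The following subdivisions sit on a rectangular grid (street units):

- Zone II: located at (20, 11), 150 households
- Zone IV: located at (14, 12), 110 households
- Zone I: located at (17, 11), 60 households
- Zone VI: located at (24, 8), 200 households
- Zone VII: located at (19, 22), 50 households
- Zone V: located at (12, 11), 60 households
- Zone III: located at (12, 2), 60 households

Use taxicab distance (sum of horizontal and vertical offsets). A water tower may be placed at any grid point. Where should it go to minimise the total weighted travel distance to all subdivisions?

Manhattan distance separates: Σwᵢ(|x−xᵢ|+|y−yᵢ|) = Σwᵢ|x−xᵢ| + Σwᵢ|y−yᵢ|, so x and y are optimised independently as 1-D weighted medians.
Total weight W = 690; half = 345.
x-coordinate, sorted with cumulative weight:
  x=12 (Zone V, w=60) cum 60
  x=12 (Zone III, w=60) cum 120
  x=14 (Zone IV, w=110) cum 230
  x=17 (Zone I, w=60) cum 290
  x=19 (Zone VII, w=50) cum 340
  x=20 (Zone II, w=150) cum 490  ← median
  x=24 (Zone VI, w=200) cum 690
⇒ x* = 20
y-coordinate, sorted with cumulative weight:
  y=2 (Zone III, w=60) cum 60
  y=8 (Zone VI, w=200) cum 260
  y=11 (Zone II, w=150) cum 410  ← median
  y=11 (Zone I, w=60) cum 470
  y=11 (Zone V, w=60) cum 530
  y=12 (Zone IV, w=110) cum 640
  y=22 (Zone VII, w=50) cum 690
⇒ y* = 11

(20, 11)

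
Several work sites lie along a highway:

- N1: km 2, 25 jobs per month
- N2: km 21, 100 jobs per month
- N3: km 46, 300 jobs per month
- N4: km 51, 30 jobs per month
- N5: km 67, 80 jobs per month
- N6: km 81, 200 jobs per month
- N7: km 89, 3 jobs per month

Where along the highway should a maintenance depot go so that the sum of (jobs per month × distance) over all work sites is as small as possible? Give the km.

x = 46

For a sum of weighted absolute distances on a line, the optimum is the weighted median (not the mean). Total weight W = 738; half-weight = 369.
Sort by position and accumulate weight:
  km 2 (N1, w=25) → cum 25
  km 21 (N2, w=100) → cum 125
  km 46 (N3, w=300) → cum 425  ≥ 369 → median here
  km 51 (N4, w=30) → cum 455
  km 67 (N5, w=80) → cum 535
  km 81 (N6, w=200) → cum 735
  km 89 (N7, w=3) → cum 738
Optimal location: km 46.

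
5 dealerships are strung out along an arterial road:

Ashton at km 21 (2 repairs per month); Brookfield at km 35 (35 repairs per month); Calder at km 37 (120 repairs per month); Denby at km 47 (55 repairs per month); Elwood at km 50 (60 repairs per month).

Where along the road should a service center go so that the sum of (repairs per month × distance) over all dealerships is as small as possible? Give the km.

For a sum of weighted absolute distances on a line, the optimum is the weighted median (not the mean). Total weight W = 272; half-weight = 136.
Sort by position and accumulate weight:
  km 21 (Ashton, w=2) → cum 2
  km 35 (Brookfield, w=35) → cum 37
  km 37 (Calder, w=120) → cum 157  ≥ 136 → median here
  km 47 (Denby, w=55) → cum 212
  km 50 (Elwood, w=60) → cum 272
Optimal location: km 37.

x = 37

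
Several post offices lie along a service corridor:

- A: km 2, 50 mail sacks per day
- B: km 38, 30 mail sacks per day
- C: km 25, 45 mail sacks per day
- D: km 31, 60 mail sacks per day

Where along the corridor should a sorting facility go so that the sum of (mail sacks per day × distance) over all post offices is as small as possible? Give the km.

x = 25

For a sum of weighted absolute distances on a line, the optimum is the weighted median (not the mean). Total weight W = 185; half-weight = 92.5.
Sort by position and accumulate weight:
  km 2 (A, w=50) → cum 50
  km 25 (C, w=45) → cum 95  ≥ 92.5 → median here
  km 31 (D, w=60) → cum 155
  km 38 (B, w=30) → cum 185
Optimal location: km 25.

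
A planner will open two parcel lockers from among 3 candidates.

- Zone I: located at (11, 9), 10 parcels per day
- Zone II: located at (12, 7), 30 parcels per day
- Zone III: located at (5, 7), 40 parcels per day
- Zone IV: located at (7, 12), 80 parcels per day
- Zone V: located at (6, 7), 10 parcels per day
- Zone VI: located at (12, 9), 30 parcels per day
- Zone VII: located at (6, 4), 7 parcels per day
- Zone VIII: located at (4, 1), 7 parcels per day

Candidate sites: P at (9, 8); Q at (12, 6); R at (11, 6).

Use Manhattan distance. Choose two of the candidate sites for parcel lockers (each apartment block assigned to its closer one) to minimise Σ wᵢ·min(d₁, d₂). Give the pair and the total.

{P, Q}, total 1003

Evaluate every pair (each demand assigned to the nearer of the two):
  {P, Q}: total = 1003
  {P, R}: total = 1063
  {Q, R}: total = 1423
Best pair: {P, Q} with total 1003.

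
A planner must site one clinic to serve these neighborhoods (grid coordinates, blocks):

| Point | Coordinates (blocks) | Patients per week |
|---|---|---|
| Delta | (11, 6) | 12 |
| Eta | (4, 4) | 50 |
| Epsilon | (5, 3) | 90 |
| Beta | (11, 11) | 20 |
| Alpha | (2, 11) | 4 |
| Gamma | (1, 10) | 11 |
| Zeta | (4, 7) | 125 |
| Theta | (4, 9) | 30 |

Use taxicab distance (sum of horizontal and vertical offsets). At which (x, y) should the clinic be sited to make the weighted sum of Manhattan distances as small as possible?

(4, 7)

Manhattan distance separates: Σwᵢ(|x−xᵢ|+|y−yᵢ|) = Σwᵢ|x−xᵢ| + Σwᵢ|y−yᵢ|, so x and y are optimised independently as 1-D weighted medians.
Total weight W = 342; half = 171.
x-coordinate, sorted with cumulative weight:
  x=1 (Gamma, w=11) cum 11
  x=2 (Alpha, w=4) cum 15
  x=4 (Eta, w=50) cum 65
  x=4 (Zeta, w=125) cum 190  ← median
  x=4 (Theta, w=30) cum 220
  x=5 (Epsilon, w=90) cum 310
  x=11 (Delta, w=12) cum 322
  x=11 (Beta, w=20) cum 342
⇒ x* = 4
y-coordinate, sorted with cumulative weight:
  y=3 (Epsilon, w=90) cum 90
  y=4 (Eta, w=50) cum 140
  y=6 (Delta, w=12) cum 152
  y=7 (Zeta, w=125) cum 277  ← median
  y=9 (Theta, w=30) cum 307
  y=10 (Gamma, w=11) cum 318
  y=11 (Beta, w=20) cum 338
  y=11 (Alpha, w=4) cum 342
⇒ y* = 7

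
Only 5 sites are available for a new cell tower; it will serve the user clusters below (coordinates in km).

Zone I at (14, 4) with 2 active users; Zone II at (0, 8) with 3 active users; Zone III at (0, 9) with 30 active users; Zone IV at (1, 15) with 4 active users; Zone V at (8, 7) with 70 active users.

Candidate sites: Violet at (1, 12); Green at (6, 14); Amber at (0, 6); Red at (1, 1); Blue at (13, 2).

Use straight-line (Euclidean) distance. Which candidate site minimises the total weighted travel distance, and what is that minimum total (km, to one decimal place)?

Total weighted distance at each candidate:
  Violet (1, 12): total = 751.9
  Green (6, 14): total = 815.4
  Amber (0, 6): total = 724.9
  Red (1, 1): total = 991.1
  Blue (13, 2): total = 1056.1
Minimum is at Amber with total 724.9 km.

Amber, total 724.9 km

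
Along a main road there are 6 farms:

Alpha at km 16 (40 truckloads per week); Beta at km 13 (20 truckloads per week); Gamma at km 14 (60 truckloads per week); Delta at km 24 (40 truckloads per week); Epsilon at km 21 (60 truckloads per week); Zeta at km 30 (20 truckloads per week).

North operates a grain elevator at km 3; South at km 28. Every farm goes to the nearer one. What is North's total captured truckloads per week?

80

The indifferent point is the midpoint (3+28)/2 = 15.5; farms left of it (closer to North at 3) go to North, those right go to South.
  Beta at 13 (w=20) → North
  Gamma at 14 (w=60) → North
  Alpha at 16 (w=40) → South
  Epsilon at 21 (w=60) → South
  Delta at 24 (w=40) → South
  Zeta at 30 (w=20) → South
North captures 80; South captures 160.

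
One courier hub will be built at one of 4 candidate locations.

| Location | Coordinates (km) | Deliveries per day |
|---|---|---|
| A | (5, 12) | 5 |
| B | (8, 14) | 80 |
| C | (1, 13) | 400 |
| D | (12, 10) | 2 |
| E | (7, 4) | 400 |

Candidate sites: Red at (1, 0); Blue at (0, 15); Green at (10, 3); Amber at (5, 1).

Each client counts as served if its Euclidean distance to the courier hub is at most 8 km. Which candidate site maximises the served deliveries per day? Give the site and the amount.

Blue, covering 405

Coverage radius r = 8 km; a point is covered iff (Δx)²+(Δy)² ≤ 8² = 64.
  Red (1, 0): covers {E} → 400
  Blue (0, 15): covers {A, C} → 405
  Green (10, 3): covers {D, E} → 402
  Amber (5, 1): covers {E} → 400
Maximum coverage at Blue: 405 deliveries per day.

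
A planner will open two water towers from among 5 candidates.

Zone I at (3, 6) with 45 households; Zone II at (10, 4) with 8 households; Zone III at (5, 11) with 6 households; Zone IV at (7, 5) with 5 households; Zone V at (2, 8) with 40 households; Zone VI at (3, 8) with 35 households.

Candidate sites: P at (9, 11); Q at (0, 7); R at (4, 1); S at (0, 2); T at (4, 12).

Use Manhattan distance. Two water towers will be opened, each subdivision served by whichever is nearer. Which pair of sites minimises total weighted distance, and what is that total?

Evaluate every pair (each demand assigned to the nearer of the two):
  {P, Q}: total = 568
  {Q, R}: total = 601
  {Q, T}: total = 601
  {Q, S}: total = 635
  {R, T}: total = 804
  {P, T}: total = 846
  {S, T}: total = 888
  {P, R}: total = 1033
  {R, S}: total = 1043
  {P, S}: total = 1078
Best pair: {P, Q} with total 568.

{P, Q}, total 568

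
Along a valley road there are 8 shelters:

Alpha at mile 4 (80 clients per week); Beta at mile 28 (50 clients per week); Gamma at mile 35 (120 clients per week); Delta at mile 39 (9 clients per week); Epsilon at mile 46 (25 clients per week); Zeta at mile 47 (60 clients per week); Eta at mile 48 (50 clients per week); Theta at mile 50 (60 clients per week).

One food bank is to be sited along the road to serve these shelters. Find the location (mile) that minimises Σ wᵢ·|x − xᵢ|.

x = 35

For a sum of weighted absolute distances on a line, the optimum is the weighted median (not the mean). Total weight W = 454; half-weight = 227.
Sort by position and accumulate weight:
  mile 4 (Alpha, w=80) → cum 80
  mile 28 (Beta, w=50) → cum 130
  mile 35 (Gamma, w=120) → cum 250  ≥ 227 → median here
  mile 39 (Delta, w=9) → cum 259
  mile 46 (Epsilon, w=25) → cum 284
  mile 47 (Zeta, w=60) → cum 344
  mile 48 (Eta, w=50) → cum 394
  mile 50 (Theta, w=60) → cum 454
Optimal location: mile 35.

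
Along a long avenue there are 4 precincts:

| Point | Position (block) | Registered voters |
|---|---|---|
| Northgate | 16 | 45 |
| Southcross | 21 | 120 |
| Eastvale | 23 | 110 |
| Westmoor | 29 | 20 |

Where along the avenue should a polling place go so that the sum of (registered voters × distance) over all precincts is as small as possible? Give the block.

x = 21

For a sum of weighted absolute distances on a line, the optimum is the weighted median (not the mean). Total weight W = 295; half-weight = 147.5.
Sort by position and accumulate weight:
  block 16 (Northgate, w=45) → cum 45
  block 21 (Southcross, w=120) → cum 165  ≥ 147.5 → median here
  block 23 (Eastvale, w=110) → cum 275
  block 29 (Westmoor, w=20) → cum 295
Optimal location: block 21.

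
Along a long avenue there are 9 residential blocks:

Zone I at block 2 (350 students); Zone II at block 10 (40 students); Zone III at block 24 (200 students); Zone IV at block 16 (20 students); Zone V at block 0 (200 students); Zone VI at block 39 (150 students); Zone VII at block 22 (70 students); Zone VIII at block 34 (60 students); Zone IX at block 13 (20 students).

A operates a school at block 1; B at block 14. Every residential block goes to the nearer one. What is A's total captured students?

550

The indifferent point is the midpoint (1+14)/2 = 7.5; residential blocks left of it (closer to A at 1) go to A, those right go to B.
  Zone V at 0 (w=200) → A
  Zone I at 2 (w=350) → A
  Zone II at 10 (w=40) → B
  Zone IX at 13 (w=20) → B
  Zone IV at 16 (w=20) → B
  Zone VII at 22 (w=70) → B
  Zone III at 24 (w=200) → B
  Zone VIII at 34 (w=60) → B
  Zone VI at 39 (w=150) → B
A captures 550; B captures 560.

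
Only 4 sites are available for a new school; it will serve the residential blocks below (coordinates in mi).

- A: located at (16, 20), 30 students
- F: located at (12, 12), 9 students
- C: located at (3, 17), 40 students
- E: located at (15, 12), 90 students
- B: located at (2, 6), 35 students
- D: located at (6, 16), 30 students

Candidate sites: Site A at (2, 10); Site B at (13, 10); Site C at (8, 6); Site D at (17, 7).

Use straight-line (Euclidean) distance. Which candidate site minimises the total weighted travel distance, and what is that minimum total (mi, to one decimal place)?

Site B, total 1762.4 mi

Total weighted distance at each candidate:
  Site A (2, 10): total = 2430.9
  Site B (13, 10): total = 1762.4
  Site C (8, 6): total = 2377.7
  Site D (17, 7): total = 2580.2
Minimum is at Site B with total 1762.4 mi.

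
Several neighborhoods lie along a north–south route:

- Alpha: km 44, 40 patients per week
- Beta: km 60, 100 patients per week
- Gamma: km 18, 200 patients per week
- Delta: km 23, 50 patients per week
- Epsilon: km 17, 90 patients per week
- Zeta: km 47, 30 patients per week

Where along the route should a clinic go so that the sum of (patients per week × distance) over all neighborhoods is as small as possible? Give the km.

For a sum of weighted absolute distances on a line, the optimum is the weighted median (not the mean). Total weight W = 510; half-weight = 255.
Sort by position and accumulate weight:
  km 17 (Epsilon, w=90) → cum 90
  km 18 (Gamma, w=200) → cum 290  ≥ 255 → median here
  km 23 (Delta, w=50) → cum 340
  km 44 (Alpha, w=40) → cum 380
  km 47 (Zeta, w=30) → cum 410
  km 60 (Beta, w=100) → cum 510
Optimal location: km 18.

x = 18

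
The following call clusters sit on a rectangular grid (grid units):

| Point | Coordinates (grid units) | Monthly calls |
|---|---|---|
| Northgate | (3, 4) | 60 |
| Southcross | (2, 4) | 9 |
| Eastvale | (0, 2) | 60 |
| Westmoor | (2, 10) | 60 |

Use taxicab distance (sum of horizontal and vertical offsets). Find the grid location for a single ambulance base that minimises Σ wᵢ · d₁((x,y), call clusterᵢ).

(2, 4)

Manhattan distance separates: Σwᵢ(|x−xᵢ|+|y−yᵢ|) = Σwᵢ|x−xᵢ| + Σwᵢ|y−yᵢ|, so x and y are optimised independently as 1-D weighted medians.
Total weight W = 189; half = 94.5.
x-coordinate, sorted with cumulative weight:
  x=0 (Eastvale, w=60) cum 60
  x=2 (Southcross, w=9) cum 69
  x=2 (Westmoor, w=60) cum 129  ← median
  x=3 (Northgate, w=60) cum 189
⇒ x* = 2
y-coordinate, sorted with cumulative weight:
  y=2 (Eastvale, w=60) cum 60
  y=4 (Northgate, w=60) cum 120  ← median
  y=4 (Southcross, w=9) cum 129
  y=10 (Westmoor, w=60) cum 189
⇒ y* = 4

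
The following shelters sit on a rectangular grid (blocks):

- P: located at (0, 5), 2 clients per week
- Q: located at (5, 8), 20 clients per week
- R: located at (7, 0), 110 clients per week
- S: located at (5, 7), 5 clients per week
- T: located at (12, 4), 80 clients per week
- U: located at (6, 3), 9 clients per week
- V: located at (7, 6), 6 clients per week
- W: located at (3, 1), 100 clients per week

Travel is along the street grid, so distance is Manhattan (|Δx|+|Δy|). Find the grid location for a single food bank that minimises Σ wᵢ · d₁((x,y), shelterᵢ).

(7, 1)

Manhattan distance separates: Σwᵢ(|x−xᵢ|+|y−yᵢ|) = Σwᵢ|x−xᵢ| + Σwᵢ|y−yᵢ|, so x and y are optimised independently as 1-D weighted medians.
Total weight W = 332; half = 166.
x-coordinate, sorted with cumulative weight:
  x=0 (P, w=2) cum 2
  x=3 (W, w=100) cum 102
  x=5 (Q, w=20) cum 122
  x=5 (S, w=5) cum 127
  x=6 (U, w=9) cum 136
  x=7 (R, w=110) cum 246  ← median
  x=7 (V, w=6) cum 252
  x=12 (T, w=80) cum 332
⇒ x* = 7
y-coordinate, sorted with cumulative weight:
  y=0 (R, w=110) cum 110
  y=1 (W, w=100) cum 210  ← median
  y=3 (U, w=9) cum 219
  y=4 (T, w=80) cum 299
  y=5 (P, w=2) cum 301
  y=6 (V, w=6) cum 307
  y=7 (S, w=5) cum 312
  y=8 (Q, w=20) cum 332
⇒ y* = 1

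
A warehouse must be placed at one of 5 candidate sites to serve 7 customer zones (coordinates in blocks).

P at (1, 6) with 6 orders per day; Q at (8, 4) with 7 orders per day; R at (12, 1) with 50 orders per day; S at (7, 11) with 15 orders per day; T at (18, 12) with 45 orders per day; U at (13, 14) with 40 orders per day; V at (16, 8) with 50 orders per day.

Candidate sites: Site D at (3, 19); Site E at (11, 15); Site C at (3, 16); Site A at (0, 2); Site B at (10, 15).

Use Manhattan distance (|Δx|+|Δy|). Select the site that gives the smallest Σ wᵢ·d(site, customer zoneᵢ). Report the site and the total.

Site E, total 2252 blocks

Total weighted distance at each candidate:
  Site D (3, 19): total = 4550
  Site E (11, 15): total = 2252
  Site C (3, 16): total = 3911
  Site A (0, 2): total = 4350
  Site B (10, 15): total = 2409
Minimum is at Site E with total 2252 blocks.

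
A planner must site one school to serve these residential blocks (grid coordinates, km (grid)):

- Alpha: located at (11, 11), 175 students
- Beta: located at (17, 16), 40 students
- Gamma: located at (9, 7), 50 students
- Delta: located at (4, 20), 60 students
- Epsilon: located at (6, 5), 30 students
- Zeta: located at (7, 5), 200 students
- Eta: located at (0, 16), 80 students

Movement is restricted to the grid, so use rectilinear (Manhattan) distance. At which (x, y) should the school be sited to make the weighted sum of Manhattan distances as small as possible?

Manhattan distance separates: Σwᵢ(|x−xᵢ|+|y−yᵢ|) = Σwᵢ|x−xᵢ| + Σwᵢ|y−yᵢ|, so x and y are optimised independently as 1-D weighted medians.
Total weight W = 635; half = 317.5.
x-coordinate, sorted with cumulative weight:
  x=0 (Eta, w=80) cum 80
  x=4 (Delta, w=60) cum 140
  x=6 (Epsilon, w=30) cum 170
  x=7 (Zeta, w=200) cum 370  ← median
  x=9 (Gamma, w=50) cum 420
  x=11 (Alpha, w=175) cum 595
  x=17 (Beta, w=40) cum 635
⇒ x* = 7
y-coordinate, sorted with cumulative weight:
  y=5 (Epsilon, w=30) cum 30
  y=5 (Zeta, w=200) cum 230
  y=7 (Gamma, w=50) cum 280
  y=11 (Alpha, w=175) cum 455  ← median
  y=16 (Beta, w=40) cum 495
  y=16 (Eta, w=80) cum 575
  y=20 (Delta, w=60) cum 635
⇒ y* = 11

(7, 11)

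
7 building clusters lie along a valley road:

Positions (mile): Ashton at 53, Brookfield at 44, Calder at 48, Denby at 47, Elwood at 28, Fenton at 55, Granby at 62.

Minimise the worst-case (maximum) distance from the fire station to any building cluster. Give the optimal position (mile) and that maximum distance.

location 45, max distance 17

The 1-center on a line is the midpoint of the two extreme points: leftmost at 28, rightmost at 62.
Optimal location = (28 + 62)/2 = 45; maximum distance = (62 − 28)/2 = 17.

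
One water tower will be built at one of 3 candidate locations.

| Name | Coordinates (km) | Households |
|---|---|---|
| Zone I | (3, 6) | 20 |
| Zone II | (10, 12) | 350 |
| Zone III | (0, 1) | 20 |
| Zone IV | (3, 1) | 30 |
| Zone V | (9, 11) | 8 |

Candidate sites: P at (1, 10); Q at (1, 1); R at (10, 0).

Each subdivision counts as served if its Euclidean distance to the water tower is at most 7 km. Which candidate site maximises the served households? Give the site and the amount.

Coverage radius r = 7 km; a point is covered iff (Δx)²+(Δy)² ≤ 7² = 49.
  P (1, 10): covers {Zone I} → 20
  Q (1, 1): covers {Zone I, Zone III, Zone IV} → 70
  R (10, 0): covers {none} → 0
Maximum coverage at Q: 70 households.

Q, covering 70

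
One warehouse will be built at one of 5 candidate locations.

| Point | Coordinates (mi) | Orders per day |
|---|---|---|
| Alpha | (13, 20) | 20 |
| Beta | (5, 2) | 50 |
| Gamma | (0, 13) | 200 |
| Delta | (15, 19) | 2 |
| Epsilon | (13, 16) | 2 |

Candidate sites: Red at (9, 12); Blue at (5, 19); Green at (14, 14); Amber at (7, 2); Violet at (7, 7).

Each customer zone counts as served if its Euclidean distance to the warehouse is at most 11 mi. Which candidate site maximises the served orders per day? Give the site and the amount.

Red, covering 274

Coverage radius r = 11 mi; a point is covered iff (Δx)²+(Δy)² ≤ 11² = 121.
  Red (9, 12): covers {Alpha, Beta, Gamma, Delta, Epsilon} → 274
  Blue (5, 19): covers {Alpha, Gamma, Delta, Epsilon} → 224
  Green (14, 14): covers {Alpha, Delta, Epsilon} → 24
  Amber (7, 2): covers {Beta} → 50
  Violet (7, 7): covers {Beta, Gamma, Epsilon} → 252
Maximum coverage at Red: 274 orders per day.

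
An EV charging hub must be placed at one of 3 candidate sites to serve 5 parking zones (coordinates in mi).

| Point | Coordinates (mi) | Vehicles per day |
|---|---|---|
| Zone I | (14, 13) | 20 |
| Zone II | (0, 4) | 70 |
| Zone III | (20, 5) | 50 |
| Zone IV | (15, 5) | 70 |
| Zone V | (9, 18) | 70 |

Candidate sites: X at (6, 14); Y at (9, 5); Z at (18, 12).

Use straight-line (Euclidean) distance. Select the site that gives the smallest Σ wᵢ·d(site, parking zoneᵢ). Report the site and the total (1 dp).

Y, total 2702.6 mi

Total weighted distance at each candidate:
  X (6, 14): total = 3050.7
  Y (9, 5): total = 2702.6
  Z (18, 12): total = 3115.6
Minimum is at Y with total 2702.6 mi.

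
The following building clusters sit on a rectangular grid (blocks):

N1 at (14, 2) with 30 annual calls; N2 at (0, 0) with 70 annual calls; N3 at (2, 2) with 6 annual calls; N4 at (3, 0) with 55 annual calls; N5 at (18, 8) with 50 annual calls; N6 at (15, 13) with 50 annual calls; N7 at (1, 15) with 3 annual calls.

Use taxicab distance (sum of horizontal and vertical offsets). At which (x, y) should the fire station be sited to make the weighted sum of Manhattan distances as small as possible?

Manhattan distance separates: Σwᵢ(|x−xᵢ|+|y−yᵢ|) = Σwᵢ|x−xᵢ| + Σwᵢ|y−yᵢ|, so x and y are optimised independently as 1-D weighted medians.
Total weight W = 264; half = 132.
x-coordinate, sorted with cumulative weight:
  x=0 (N2, w=70) cum 70
  x=1 (N7, w=3) cum 73
  x=2 (N3, w=6) cum 79
  x=3 (N4, w=55) cum 134  ← median
  x=14 (N1, w=30) cum 164
  x=15 (N6, w=50) cum 214
  x=18 (N5, w=50) cum 264
⇒ x* = 3
y-coordinate, sorted with cumulative weight:
  y=0 (N2, w=70) cum 70
  y=0 (N4, w=55) cum 125
  y=2 (N1, w=30) cum 155  ← median
  y=2 (N3, w=6) cum 161
  y=8 (N5, w=50) cum 211
  y=13 (N6, w=50) cum 261
  y=15 (N7, w=3) cum 264
⇒ y* = 2

(3, 2)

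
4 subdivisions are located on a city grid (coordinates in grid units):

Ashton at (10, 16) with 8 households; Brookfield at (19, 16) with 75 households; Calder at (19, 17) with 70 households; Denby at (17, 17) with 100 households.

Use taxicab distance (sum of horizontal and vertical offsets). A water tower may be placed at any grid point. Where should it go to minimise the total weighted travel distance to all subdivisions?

(19, 17)

Manhattan distance separates: Σwᵢ(|x−xᵢ|+|y−yᵢ|) = Σwᵢ|x−xᵢ| + Σwᵢ|y−yᵢ|, so x and y are optimised independently as 1-D weighted medians.
Total weight W = 253; half = 126.5.
x-coordinate, sorted with cumulative weight:
  x=10 (Ashton, w=8) cum 8
  x=17 (Denby, w=100) cum 108
  x=19 (Brookfield, w=75) cum 183  ← median
  x=19 (Calder, w=70) cum 253
⇒ x* = 19
y-coordinate, sorted with cumulative weight:
  y=16 (Ashton, w=8) cum 8
  y=16 (Brookfield, w=75) cum 83
  y=17 (Calder, w=70) cum 153  ← median
  y=17 (Denby, w=100) cum 253
⇒ y* = 17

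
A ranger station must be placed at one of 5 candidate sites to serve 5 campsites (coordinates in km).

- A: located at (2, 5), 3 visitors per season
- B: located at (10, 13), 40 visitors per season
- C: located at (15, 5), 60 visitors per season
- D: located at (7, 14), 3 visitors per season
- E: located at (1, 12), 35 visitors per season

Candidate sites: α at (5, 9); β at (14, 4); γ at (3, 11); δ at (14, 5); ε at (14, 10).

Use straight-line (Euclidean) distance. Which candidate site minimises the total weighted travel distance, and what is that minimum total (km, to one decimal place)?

Total weighted distance at each candidate:
  α (5, 9): total = 1108.5
  β (14, 4): total = 1085.8
  γ (3, 11): total = 1207.7
  δ (14, 5): total = 1004.7
  ε (14, 10): total = 1029.5
Minimum is at δ with total 1004.7 km.

δ, total 1004.7 km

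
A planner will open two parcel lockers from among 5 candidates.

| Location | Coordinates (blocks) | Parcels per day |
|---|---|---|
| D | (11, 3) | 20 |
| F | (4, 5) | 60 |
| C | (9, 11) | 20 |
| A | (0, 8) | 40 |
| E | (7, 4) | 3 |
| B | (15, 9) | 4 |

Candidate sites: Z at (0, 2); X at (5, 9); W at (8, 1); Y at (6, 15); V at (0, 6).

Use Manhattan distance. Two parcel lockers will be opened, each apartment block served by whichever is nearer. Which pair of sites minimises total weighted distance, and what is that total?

Evaluate every pair (each demand assigned to the nearer of the two):
  {W, V}: total = 772
  {X, V}: total = 801
  {X, W}: total = 812
  {Y, V}: total = 887
  {Z, X}: total = 961
  {X, Y}: total = 961
  {Z, V}: total = 999
  {Z, W}: total = 1052
  {Z, Y}: total = 1127
  {W, Y}: total = 1312
Best pair: {W, V} with total 772.

{W, V}, total 772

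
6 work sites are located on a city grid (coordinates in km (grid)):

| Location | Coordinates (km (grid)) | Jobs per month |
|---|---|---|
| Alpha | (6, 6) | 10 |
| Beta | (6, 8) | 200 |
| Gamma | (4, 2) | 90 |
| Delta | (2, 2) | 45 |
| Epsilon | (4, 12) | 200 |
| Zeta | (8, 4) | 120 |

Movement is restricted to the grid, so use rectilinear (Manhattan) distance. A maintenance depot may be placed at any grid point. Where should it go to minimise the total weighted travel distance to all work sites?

(4, 8)

Manhattan distance separates: Σwᵢ(|x−xᵢ|+|y−yᵢ|) = Σwᵢ|x−xᵢ| + Σwᵢ|y−yᵢ|, so x and y are optimised independently as 1-D weighted medians.
Total weight W = 665; half = 332.5.
x-coordinate, sorted with cumulative weight:
  x=2 (Delta, w=45) cum 45
  x=4 (Gamma, w=90) cum 135
  x=4 (Epsilon, w=200) cum 335  ← median
  x=6 (Alpha, w=10) cum 345
  x=6 (Beta, w=200) cum 545
  x=8 (Zeta, w=120) cum 665
⇒ x* = 4
y-coordinate, sorted with cumulative weight:
  y=2 (Gamma, w=90) cum 90
  y=2 (Delta, w=45) cum 135
  y=4 (Zeta, w=120) cum 255
  y=6 (Alpha, w=10) cum 265
  y=8 (Beta, w=200) cum 465  ← median
  y=12 (Epsilon, w=200) cum 665
⇒ y* = 8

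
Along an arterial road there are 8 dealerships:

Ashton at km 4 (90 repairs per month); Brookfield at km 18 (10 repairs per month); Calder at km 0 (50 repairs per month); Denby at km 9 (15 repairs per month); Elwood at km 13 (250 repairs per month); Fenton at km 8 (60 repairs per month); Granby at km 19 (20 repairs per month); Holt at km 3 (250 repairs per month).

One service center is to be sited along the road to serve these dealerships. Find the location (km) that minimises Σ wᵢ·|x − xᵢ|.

x = 4

For a sum of weighted absolute distances on a line, the optimum is the weighted median (not the mean). Total weight W = 745; half-weight = 372.5.
Sort by position and accumulate weight:
  km 0 (Calder, w=50) → cum 50
  km 3 (Holt, w=250) → cum 300
  km 4 (Ashton, w=90) → cum 390  ≥ 372.5 → median here
  km 8 (Fenton, w=60) → cum 450
  km 9 (Denby, w=15) → cum 465
  km 13 (Elwood, w=250) → cum 715
  km 18 (Brookfield, w=10) → cum 725
  km 19 (Granby, w=20) → cum 745
Optimal location: km 4.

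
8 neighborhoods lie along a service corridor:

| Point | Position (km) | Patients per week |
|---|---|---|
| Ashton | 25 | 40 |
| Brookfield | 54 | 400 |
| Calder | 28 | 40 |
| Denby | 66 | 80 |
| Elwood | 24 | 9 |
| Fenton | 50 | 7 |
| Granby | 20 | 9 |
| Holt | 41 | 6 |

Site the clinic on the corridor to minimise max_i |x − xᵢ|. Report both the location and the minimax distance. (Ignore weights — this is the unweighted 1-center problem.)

location 43, max distance 23

The 1-center on a line is the midpoint of the two extreme points: leftmost at 20, rightmost at 66.
Optimal location = (20 + 66)/2 = 43; maximum distance = (66 − 20)/2 = 23.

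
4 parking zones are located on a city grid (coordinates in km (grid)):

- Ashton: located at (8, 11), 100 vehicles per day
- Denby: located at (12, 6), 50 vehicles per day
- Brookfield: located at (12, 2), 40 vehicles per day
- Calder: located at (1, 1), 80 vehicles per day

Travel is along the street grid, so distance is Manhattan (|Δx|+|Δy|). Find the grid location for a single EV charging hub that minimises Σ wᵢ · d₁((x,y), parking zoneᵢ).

(8, 6)

Manhattan distance separates: Σwᵢ(|x−xᵢ|+|y−yᵢ|) = Σwᵢ|x−xᵢ| + Σwᵢ|y−yᵢ|, so x and y are optimised independently as 1-D weighted medians.
Total weight W = 270; half = 135.
x-coordinate, sorted with cumulative weight:
  x=1 (Calder, w=80) cum 80
  x=8 (Ashton, w=100) cum 180  ← median
  x=12 (Denby, w=50) cum 230
  x=12 (Brookfield, w=40) cum 270
⇒ x* = 8
y-coordinate, sorted with cumulative weight:
  y=1 (Calder, w=80) cum 80
  y=2 (Brookfield, w=40) cum 120
  y=6 (Denby, w=50) cum 170  ← median
  y=11 (Ashton, w=100) cum 270
⇒ y* = 6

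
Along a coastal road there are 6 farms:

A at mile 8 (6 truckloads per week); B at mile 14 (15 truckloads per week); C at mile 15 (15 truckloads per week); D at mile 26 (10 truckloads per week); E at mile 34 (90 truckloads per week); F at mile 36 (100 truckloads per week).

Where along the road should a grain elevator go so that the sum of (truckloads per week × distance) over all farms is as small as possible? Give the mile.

x = 34

For a sum of weighted absolute distances on a line, the optimum is the weighted median (not the mean). Total weight W = 236; half-weight = 118.
Sort by position and accumulate weight:
  mile 8 (A, w=6) → cum 6
  mile 14 (B, w=15) → cum 21
  mile 15 (C, w=15) → cum 36
  mile 26 (D, w=10) → cum 46
  mile 34 (E, w=90) → cum 136  ≥ 118 → median here
  mile 36 (F, w=100) → cum 236
Optimal location: mile 34.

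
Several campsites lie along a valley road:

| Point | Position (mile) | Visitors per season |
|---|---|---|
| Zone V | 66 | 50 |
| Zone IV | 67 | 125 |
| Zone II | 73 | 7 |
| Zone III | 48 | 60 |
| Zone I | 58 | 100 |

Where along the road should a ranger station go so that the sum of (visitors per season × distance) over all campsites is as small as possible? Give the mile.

For a sum of weighted absolute distances on a line, the optimum is the weighted median (not the mean). Total weight W = 342; half-weight = 171.
Sort by position and accumulate weight:
  mile 48 (Zone III, w=60) → cum 60
  mile 58 (Zone I, w=100) → cum 160
  mile 66 (Zone V, w=50) → cum 210  ≥ 171 → median here
  mile 67 (Zone IV, w=125) → cum 335
  mile 73 (Zone II, w=7) → cum 342
Optimal location: mile 66.

x = 66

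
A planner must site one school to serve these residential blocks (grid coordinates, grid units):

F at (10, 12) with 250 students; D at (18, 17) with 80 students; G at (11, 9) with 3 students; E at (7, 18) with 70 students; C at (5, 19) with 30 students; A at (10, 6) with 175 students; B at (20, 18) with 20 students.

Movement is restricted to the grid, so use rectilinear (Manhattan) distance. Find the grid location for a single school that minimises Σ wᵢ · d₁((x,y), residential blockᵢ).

(10, 12)

Manhattan distance separates: Σwᵢ(|x−xᵢ|+|y−yᵢ|) = Σwᵢ|x−xᵢ| + Σwᵢ|y−yᵢ|, so x and y are optimised independently as 1-D weighted medians.
Total weight W = 628; half = 314.
x-coordinate, sorted with cumulative weight:
  x=5 (C, w=30) cum 30
  x=7 (E, w=70) cum 100
  x=10 (F, w=250) cum 350  ← median
  x=10 (A, w=175) cum 525
  x=11 (G, w=3) cum 528
  x=18 (D, w=80) cum 608
  x=20 (B, w=20) cum 628
⇒ x* = 10
y-coordinate, sorted with cumulative weight:
  y=6 (A, w=175) cum 175
  y=9 (G, w=3) cum 178
  y=12 (F, w=250) cum 428  ← median
  y=17 (D, w=80) cum 508
  y=18 (E, w=70) cum 578
  y=18 (B, w=20) cum 598
  y=19 (C, w=30) cum 628
⇒ y* = 12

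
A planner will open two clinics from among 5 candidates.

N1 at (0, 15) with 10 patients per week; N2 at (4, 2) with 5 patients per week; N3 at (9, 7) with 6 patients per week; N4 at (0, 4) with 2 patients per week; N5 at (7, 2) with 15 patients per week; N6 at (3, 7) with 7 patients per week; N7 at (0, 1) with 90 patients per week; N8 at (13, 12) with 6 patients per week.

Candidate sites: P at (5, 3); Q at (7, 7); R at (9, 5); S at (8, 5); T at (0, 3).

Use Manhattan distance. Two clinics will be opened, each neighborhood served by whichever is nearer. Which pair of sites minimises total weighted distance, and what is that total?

{Q, T}, total 508

Evaluate every pair (each demand assigned to the nearer of the two):
  {Q, T}: total = 508
  {S, T}: total = 526
  {R, T}: total = 529
  {P, T}: total = 549
  {P, Q}: total = 953
  {P, R}: total = 987
  {P, S}: total = 999
  {Q, S}: total = 1449
  {R, S}: total = 1500
  {Q, R}: total = 1561
Best pair: {Q, T} with total 508.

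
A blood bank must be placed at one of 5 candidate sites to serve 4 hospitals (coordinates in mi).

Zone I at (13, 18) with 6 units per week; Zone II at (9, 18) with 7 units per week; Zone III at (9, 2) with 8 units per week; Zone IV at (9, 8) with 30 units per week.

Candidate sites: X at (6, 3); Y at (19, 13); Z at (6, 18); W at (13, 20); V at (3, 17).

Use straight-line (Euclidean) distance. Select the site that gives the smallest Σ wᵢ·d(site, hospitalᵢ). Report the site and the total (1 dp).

Total weighted distance at each candidate:
  X (6, 3): total = 406.6
  Y (19, 13): total = 579.5
  Z (6, 18): total = 506.4
  W (13, 20): total = 570.3
  V (3, 17): total = 556.6
Minimum is at X with total 406.6 mi.

X, total 406.6 mi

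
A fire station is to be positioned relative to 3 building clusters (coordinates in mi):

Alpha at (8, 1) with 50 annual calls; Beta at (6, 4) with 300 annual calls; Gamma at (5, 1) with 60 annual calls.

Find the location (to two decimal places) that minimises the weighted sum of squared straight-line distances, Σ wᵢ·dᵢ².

The minimiser of Σwᵢ‖p−pᵢ‖² is the weighted centroid p* = (Σwᵢpᵢ)/(Σwᵢ).
Σwᵢ = 410.
Σwᵢxᵢ = 50·8 + 300·6 + 60·5 = 2500.
Σwᵢyᵢ = 50·1 + 300·4 + 60·1 = 1310.
x* = 2500/410 = 6.10, y* = 1310/410 = 3.20.

(6.10, 3.20)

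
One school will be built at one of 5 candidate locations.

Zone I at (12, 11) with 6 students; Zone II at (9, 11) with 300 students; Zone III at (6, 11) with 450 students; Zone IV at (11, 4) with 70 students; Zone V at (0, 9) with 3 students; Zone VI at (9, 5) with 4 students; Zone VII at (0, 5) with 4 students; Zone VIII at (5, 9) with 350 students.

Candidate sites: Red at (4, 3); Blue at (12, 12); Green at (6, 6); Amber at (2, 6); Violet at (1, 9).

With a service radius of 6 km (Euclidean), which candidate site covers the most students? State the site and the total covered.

Green, covering 1174

Coverage radius r = 6 km; a point is covered iff (Δx)²+(Δy)² ≤ 6² = 36.
  Red (4, 3): covers {Zone VI, Zone VII} → 8
  Blue (12, 12): covers {Zone I, Zone II} → 306
  Green (6, 6): covers {Zone II, Zone III, Zone IV, Zone VI, Zone VIII} → 1174
  Amber (2, 6): covers {Zone V, Zone VII, Zone VIII} → 357
  Violet (1, 9): covers {Zone III, Zone V, Zone VII, Zone VIII} → 807
Maximum coverage at Green: 1174 students.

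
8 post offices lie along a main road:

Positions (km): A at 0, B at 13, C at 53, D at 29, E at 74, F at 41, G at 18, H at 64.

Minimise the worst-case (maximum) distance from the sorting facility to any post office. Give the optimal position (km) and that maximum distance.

The 1-center on a line is the midpoint of the two extreme points: leftmost at 0, rightmost at 74.
Optimal location = (0 + 74)/2 = 37; maximum distance = (74 − 0)/2 = 37.

location 37, max distance 37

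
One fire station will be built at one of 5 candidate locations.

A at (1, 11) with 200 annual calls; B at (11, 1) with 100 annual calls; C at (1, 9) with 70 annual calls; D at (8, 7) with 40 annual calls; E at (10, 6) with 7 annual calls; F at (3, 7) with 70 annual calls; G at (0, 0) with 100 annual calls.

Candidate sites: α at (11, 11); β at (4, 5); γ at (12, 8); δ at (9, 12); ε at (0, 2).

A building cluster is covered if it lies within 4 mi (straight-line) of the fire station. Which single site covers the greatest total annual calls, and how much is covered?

ε, covering 100

Coverage radius r = 4 mi; a point is covered iff (Δx)²+(Δy)² ≤ 4² = 16.
  α (11, 11): covers {none} → 0
  β (4, 5): covers {F} → 70
  γ (12, 8): covers {E} → 7
  δ (9, 12): covers {none} → 0
  ε (0, 2): covers {G} → 100
Maximum coverage at ε: 100 annual calls.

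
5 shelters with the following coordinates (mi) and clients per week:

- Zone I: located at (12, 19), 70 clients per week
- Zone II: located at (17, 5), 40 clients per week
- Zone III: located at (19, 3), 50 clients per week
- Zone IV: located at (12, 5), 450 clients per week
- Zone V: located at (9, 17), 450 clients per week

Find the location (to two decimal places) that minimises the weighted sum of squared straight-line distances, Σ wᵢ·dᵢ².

(11.25, 10.92)

The minimiser of Σwᵢ‖p−pᵢ‖² is the weighted centroid p* = (Σwᵢpᵢ)/(Σwᵢ).
Σwᵢ = 1060.
Σwᵢxᵢ = 70·12 + 40·17 + 50·19 + 450·12 + 450·9 = 11920.
Σwᵢyᵢ = 70·19 + 40·5 + 50·3 + 450·5 + 450·17 = 11580.
x* = 11920/1060 = 11.25, y* = 11580/1060 = 10.92.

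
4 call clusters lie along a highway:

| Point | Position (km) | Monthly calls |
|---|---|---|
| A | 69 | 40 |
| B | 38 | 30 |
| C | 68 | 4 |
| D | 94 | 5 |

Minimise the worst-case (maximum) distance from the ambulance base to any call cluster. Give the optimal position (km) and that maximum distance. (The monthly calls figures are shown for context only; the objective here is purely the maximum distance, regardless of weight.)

location 66, max distance 28

The 1-center on a line is the midpoint of the two extreme points: leftmost at 38, rightmost at 94.
Optimal location = (38 + 94)/2 = 66; maximum distance = (94 − 38)/2 = 28.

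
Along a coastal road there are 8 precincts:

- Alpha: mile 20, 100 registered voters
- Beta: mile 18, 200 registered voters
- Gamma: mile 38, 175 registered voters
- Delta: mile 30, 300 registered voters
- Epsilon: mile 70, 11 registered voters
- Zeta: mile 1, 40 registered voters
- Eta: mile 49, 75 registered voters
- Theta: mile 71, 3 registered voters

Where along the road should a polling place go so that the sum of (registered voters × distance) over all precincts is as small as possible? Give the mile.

x = 30

For a sum of weighted absolute distances on a line, the optimum is the weighted median (not the mean). Total weight W = 904; half-weight = 452.
Sort by position and accumulate weight:
  mile 1 (Zeta, w=40) → cum 40
  mile 18 (Beta, w=200) → cum 240
  mile 20 (Alpha, w=100) → cum 340
  mile 30 (Delta, w=300) → cum 640  ≥ 452 → median here
  mile 38 (Gamma, w=175) → cum 815
  mile 49 (Eta, w=75) → cum 890
  mile 70 (Epsilon, w=11) → cum 901
  mile 71 (Theta, w=3) → cum 904
Optimal location: mile 30.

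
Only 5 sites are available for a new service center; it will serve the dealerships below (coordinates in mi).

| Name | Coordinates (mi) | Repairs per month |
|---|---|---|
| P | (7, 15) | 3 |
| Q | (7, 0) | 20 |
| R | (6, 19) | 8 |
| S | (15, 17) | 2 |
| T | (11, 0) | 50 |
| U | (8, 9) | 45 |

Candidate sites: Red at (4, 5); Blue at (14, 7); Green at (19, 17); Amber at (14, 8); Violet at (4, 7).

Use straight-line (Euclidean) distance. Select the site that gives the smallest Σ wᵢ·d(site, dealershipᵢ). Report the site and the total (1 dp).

Total weighted distance at each candidate:
  Red (4, 5): total = 978.3
  Blue (14, 7): total = 1030.8
  Green (19, 17): total = 2117.4
  Amber (14, 8): total = 1070.1
  Violet (4, 7): total = 1001.2
Minimum is at Red with total 978.3 mi.

Red, total 978.3 mi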